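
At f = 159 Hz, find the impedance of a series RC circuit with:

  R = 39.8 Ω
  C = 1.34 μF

Step 1 — Angular frequency: ω = 2π·f = 2π·159 = 999 rad/s.
Step 2 — Component impedances:
  R: Z = R = 39.8 Ω
  C: Z = 1/(jωC) = -j/(ω·C) = 0 - j747 Ω
Step 3 — Series combination: Z_total = R + C = 39.8 - j747 Ω = 748.1∠-87.0° Ω.

Z = 39.8 - j747 Ω = 748.1∠-87.0° Ω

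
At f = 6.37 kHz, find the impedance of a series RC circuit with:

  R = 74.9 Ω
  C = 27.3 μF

Step 1 — Angular frequency: ω = 2π·f = 2π·6370 = 4.002e+04 rad/s.
Step 2 — Component impedances:
  R: Z = R = 74.9 Ω
  C: Z = 1/(jωC) = -j/(ω·C) = 0 - j0.9152 Ω
Step 3 — Series combination: Z_total = R + C = 74.9 - j0.9152 Ω = 74.91∠-0.7° Ω.

Z = 74.9 - j0.9152 Ω = 74.91∠-0.7° Ω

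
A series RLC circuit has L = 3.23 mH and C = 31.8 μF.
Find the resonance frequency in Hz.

Step 1 — Resonance condition Im(Z)=0 gives ω₀ = 1/√(LC).
Step 2 — ω₀ = 1/√(0.00323·3.18e-05) = 3120 rad/s.
Step 3 — f₀ = ω₀/(2π) = 496.6 Hz.

f₀ = 496.6 Hz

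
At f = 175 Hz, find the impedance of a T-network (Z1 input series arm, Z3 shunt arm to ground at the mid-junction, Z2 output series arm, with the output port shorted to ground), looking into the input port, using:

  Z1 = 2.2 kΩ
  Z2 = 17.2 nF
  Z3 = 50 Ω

Step 1 — Angular frequency: ω = 2π·f = 2π·175 = 1100 rad/s.
Step 2 — Component impedances:
  Z1: Z = R = 2200 Ω
  Z2: Z = 1/(jωC) = -j/(ω·C) = 0 - j5.288e+04 Ω
  Z3: Z = R = 50 Ω
Step 3 — With the output port shorted to ground, the output series arm Z2 runs from the junction to ground; the shunt arm Z3 also runs from the junction to ground. They appear in parallel: Z3 || Z2 = 50 - j0.04728 Ω.
Step 4 — Series with input arm Z1: Z_in = Z1 + (Z3 || Z2) = 2250 - j0.04728 Ω = 2250∠-0.0° Ω.

Z = 2250 - j0.04728 Ω = 2250∠-0.0° Ω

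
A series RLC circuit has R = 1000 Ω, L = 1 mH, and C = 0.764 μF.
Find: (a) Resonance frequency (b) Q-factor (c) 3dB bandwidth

Step 1 — Resonance: ω₀ = 1/√(LC) = 1/√(0.001·7.64e-07) = 3.618e+04 rad/s.
Step 2 — f₀ = ω₀/(2π) = 5758 Hz.
Step 3 — Series Q: Q = ω₀L/R = 3.618e+04·0.001/1000 = 0.03618.
Step 4 — Bandwidth: Δω = ω₀/Q = 1e+06 rad/s; BW = Δω/(2π) = 1.592e+05 Hz.

(a) f₀ = 5758 Hz  (b) Q = 0.03618  (c) BW = 1.592e+05 Hz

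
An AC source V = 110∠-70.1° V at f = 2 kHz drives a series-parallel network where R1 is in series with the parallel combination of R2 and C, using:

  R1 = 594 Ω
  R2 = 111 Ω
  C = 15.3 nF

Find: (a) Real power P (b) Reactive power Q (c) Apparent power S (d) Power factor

Step 1 — Angular frequency: ω = 2π·f = 2π·2000 = 1.257e+04 rad/s.
Step 2 — Component impedances:
  R1: Z = R = 594 Ω
  R2: Z = R = 111 Ω
  C: Z = 1/(jωC) = -j/(ω·C) = 0 - j5201 Ω
Step 3 — Parallel branch: R2 || C = 1/(1/R2 + 1/C) = 110.9 - j2.368 Ω.
Step 4 — Series with R1: Z_total = R1 + (R2 || C) = 704.9 - j2.368 Ω = 705∠-0.2° Ω.
Step 5 — Source phasor: V = 110∠-70.1° V = 37.44 - j103.4 V.
Step 6 — Current: I = V / Z = 0.0536 - j0.1465 A = 0.156∠-69.9° A.
Step 7 — Complex power: S = V·I* = 17.16 - j0.05765 VA.
Step 8 — Real power: P = Re(S) = 17.16 W.
Step 9 — Reactive power: Q = Im(S) = -0.05765 VAR.
Step 10 — Apparent power: |S| = 17.16 VA.
Step 11 — Power factor: PF = P/|S| = 1 (leading).

(a) P = 17.16 W  (b) Q = -0.05765 VAR  (c) S = 17.16 VA  (d) PF = 1 (leading)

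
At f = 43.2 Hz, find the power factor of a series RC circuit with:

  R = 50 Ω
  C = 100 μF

Step 1 — Angular frequency: ω = 2π·f = 2π·43.2 = 271.4 rad/s.
Step 2 — Component impedances:
  R: Z = R = 50 Ω
  C: Z = 1/(jωC) = -j/(ω·C) = 0 - j36.84 Ω
Step 3 — Series combination: Z_total = R + C = 50 - j36.84 Ω = 62.11∠-36.4° Ω.
Step 4 — Power factor: PF = cos(φ) = Re(Z)/|Z| = 50/62.107 = 0.8051.
Step 5 — Type: Im(Z) = -36.84 ⇒ leading (phase φ = -36.4°).

PF = 0.8051 (leading, φ = -36.4°)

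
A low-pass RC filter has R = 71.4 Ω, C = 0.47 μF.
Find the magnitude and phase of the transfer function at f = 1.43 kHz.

Step 1 — Angular frequency: ω = 2π·1430 = 8985 rad/s.
Step 2 — Transfer function: H(jω) = 1/(1 + jωRC).
Step 3 — Denominator: 1 + jωRC = 1 + j·8985·71.4·4.7e-07 = 1 + j0.3015.
Step 4 — H = 0.9167 - j0.2764.
Step 5 — Magnitude: |H| = 0.9574 (-0.4 dB); phase: φ = -16.8°.

|H| = 0.9574 (-0.4 dB), φ = -16.8°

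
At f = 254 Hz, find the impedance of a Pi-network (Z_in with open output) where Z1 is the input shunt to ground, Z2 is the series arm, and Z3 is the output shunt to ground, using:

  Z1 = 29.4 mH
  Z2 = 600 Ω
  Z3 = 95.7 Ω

Step 1 — Angular frequency: ω = 2π·f = 2π·254 = 1596 rad/s.
Step 2 — Component impedances:
  Z1: Z = jωL = j·1596·0.0294 = 0 + j46.92 Ω
  Z2: Z = R = 600 Ω
  Z3: Z = R = 95.7 Ω
Step 3 — With open output, the series arm Z2 and the output shunt Z3 appear in series to ground: Z2 + Z3 = 695.7 Ω.
Step 4 — Parallel with input shunt Z1: Z_in = Z1 || (Z2 + Z3) = 3.15 + j46.71 Ω = 46.81∠86.1° Ω.

Z = 3.15 + j46.71 Ω = 46.81∠86.1° Ω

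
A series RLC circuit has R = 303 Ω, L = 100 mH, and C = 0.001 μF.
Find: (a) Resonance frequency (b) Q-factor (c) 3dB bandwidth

Step 1 — Resonance: ω₀ = 1/√(LC) = 1/√(0.1·1e-09) = 1e+05 rad/s.
Step 2 — f₀ = ω₀/(2π) = 1.592e+04 Hz.
Step 3 — Series Q: Q = ω₀L/R = 1e+05·0.1/303 = 33.
Step 4 — Bandwidth: Δω = ω₀/Q = 3030 rad/s; BW = Δω/(2π) = 482.2 Hz.

(a) f₀ = 1.592e+04 Hz  (b) Q = 33  (c) BW = 482.2 Hz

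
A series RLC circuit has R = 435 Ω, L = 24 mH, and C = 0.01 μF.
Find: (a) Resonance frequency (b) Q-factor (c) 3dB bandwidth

Step 1 — Resonance: ω₀ = 1/√(LC) = 1/√(0.024·1e-08) = 6.455e+04 rad/s.
Step 2 — f₀ = ω₀/(2π) = 1.027e+04 Hz.
Step 3 — Series Q: Q = ω₀L/R = 6.455e+04·0.024/435 = 3.561.
Step 4 — Bandwidth: Δω = ω₀/Q = 1.812e+04 rad/s; BW = Δω/(2π) = 2885 Hz.

(a) f₀ = 1.027e+04 Hz  (b) Q = 3.561  (c) BW = 2885 Hz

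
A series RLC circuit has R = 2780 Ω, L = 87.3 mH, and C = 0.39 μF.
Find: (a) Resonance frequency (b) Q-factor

Step 1 — Resonance condition Im(Z)=0 gives ω₀ = 1/√(LC).
Step 2 — ω₀ = 1/√(0.0873·3.9e-07) = 5420 rad/s.
Step 3 — f₀ = ω₀/(2π) = 862.5 Hz.
Step 4 — Series Q: Q = ω₀L/R = 5420·0.0873/2780 = 0.1702.

(a) f₀ = 862.5 Hz  (b) Q = 0.1702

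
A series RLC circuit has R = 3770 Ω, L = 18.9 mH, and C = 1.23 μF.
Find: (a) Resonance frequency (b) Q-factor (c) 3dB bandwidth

Step 1 — Resonance: ω₀ = 1/√(LC) = 1/√(0.0189·1.23e-06) = 6559 rad/s.
Step 2 — f₀ = ω₀/(2π) = 1044 Hz.
Step 3 — Series Q: Q = ω₀L/R = 6559·0.0189/3770 = 0.03288.
Step 4 — Bandwidth: Δω = ω₀/Q = 1.995e+05 rad/s; BW = Δω/(2π) = 3.175e+04 Hz.

(a) f₀ = 1044 Hz  (b) Q = 0.03288  (c) BW = 3.175e+04 Hz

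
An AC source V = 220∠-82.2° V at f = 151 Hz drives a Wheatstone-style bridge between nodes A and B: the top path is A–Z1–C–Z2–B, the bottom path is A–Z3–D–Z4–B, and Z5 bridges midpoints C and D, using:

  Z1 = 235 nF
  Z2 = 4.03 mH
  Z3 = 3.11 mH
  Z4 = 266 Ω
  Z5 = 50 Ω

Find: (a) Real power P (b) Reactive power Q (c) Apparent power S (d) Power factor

Step 1 — Angular frequency: ω = 2π·f = 2π·151 = 948.8 rad/s.
Step 2 — Component impedances:
  Z1: Z = 1/(jωC) = -j/(ω·C) = 0 - j4485 Ω
  Z2: Z = jωL = j·948.8·0.00403 = 0 + j3.824 Ω
  Z3: Z = jωL = j·948.8·0.00311 = 0 + j2.951 Ω
  Z4: Z = R = 266 Ω
  Z5: Z = R = 50 Ω
Step 3 — Bridge requires nodal analysis (the Z5 bridge couples midpoints C and D, so the two paths cannot be reduced to a simple series/parallel combination). Setting node B to ground and injecting 1 A at node A, the 3-node admittance system at A, C, D solves to V_A = Z_AB = 42.16 + j5.265 Ω = 42.49∠7.1° Ω.
Step 4 — Source phasor: V = 220∠-82.2° V = 29.86 - j218 V.
Step 5 — Current: I = V / Z = 0.06161 - j5.177 A = 5.178∠-89.3° A.
Step 6 — Complex power: S = V·I* = 1130 + j141.1 VA.
Step 7 — Real power: P = Re(S) = 1130 W.
Step 8 — Reactive power: Q = Im(S) = 141.1 VAR.
Step 9 — Apparent power: |S| = 1139 VA.
Step 10 — Power factor: PF = P/|S| = 0.9923 (lagging).

(a) P = 1130 W  (b) Q = 141.1 VAR  (c) S = 1139 VA  (d) PF = 0.9923 (lagging)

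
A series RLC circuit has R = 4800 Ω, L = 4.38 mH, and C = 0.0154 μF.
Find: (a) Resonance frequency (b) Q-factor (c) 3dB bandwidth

Step 1 — Resonance: ω₀ = 1/√(LC) = 1/√(0.00438·1.54e-08) = 1.218e+05 rad/s.
Step 2 — f₀ = ω₀/(2π) = 1.938e+04 Hz.
Step 3 — Series Q: Q = ω₀L/R = 1.218e+05·0.00438/4800 = 0.1111.
Step 4 — Bandwidth: Δω = ω₀/Q = 1.096e+06 rad/s; BW = Δω/(2π) = 1.744e+05 Hz.

(a) f₀ = 1.938e+04 Hz  (b) Q = 0.1111  (c) BW = 1.744e+05 Hz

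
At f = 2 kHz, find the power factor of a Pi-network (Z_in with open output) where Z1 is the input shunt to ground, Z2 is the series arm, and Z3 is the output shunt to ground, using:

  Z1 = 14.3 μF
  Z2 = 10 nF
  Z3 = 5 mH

Step 1 — Angular frequency: ω = 2π·f = 2π·2000 = 1.257e+04 rad/s.
Step 2 — Component impedances:
  Z1: Z = 1/(jωC) = -j/(ω·C) = 0 - j5.565 Ω
  Z2: Z = 1/(jωC) = -j/(ω·C) = 0 - j7958 Ω
  Z3: Z = jωL = j·1.257e+04·0.005 = 0 + j62.83 Ω
Step 3 — With open output, the series arm Z2 and the output shunt Z3 appear in series to ground: Z2 + Z3 = 0 - j7895 Ω.
Step 4 — Parallel with input shunt Z1: Z_in = Z1 || (Z2 + Z3) = 0 - j5.561 Ω = 5.561∠-90.0° Ω.
Step 5 — Power factor: PF = cos(φ) = Re(Z)/|Z| = 0/5.561 = 0.
Step 6 — Type: Im(Z) = -5.561 ⇒ leading (phase φ = -90.0°).

PF = 0 (leading, φ = -90.0°)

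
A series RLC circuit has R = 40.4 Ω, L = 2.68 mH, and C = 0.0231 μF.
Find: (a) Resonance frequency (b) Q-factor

Step 1 — Resonance condition Im(Z)=0 gives ω₀ = 1/√(LC).
Step 2 — ω₀ = 1/√(0.00268·2.31e-08) = 1.271e+05 rad/s.
Step 3 — f₀ = ω₀/(2π) = 2.023e+04 Hz.
Step 4 — Series Q: Q = ω₀L/R = 1.271e+05·0.00268/40.4 = 8.431.

(a) f₀ = 2.023e+04 Hz  (b) Q = 8.431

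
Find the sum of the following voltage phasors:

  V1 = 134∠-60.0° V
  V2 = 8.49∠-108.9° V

Step 1 — Convert each phasor to rectangular form:
  V1 = 134·(cos(-60.0°) + j·sin(-60.0°)) = 67 - j116 V
  V2 = 8.49·(cos(-108.9°) + j·sin(-108.9°)) = -2.75 - j8.032 V
Step 2 — Sum components: V_total = 64.25 - j124.1 V.
Step 3 — Convert to polar: |V_total| = 139.7 V, ∠V_total = -62.6°.

V_total = 139.7∠-62.6° V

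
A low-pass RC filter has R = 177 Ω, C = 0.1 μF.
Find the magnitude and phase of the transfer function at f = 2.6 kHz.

Step 1 — Angular frequency: ω = 2π·2600 = 1.634e+04 rad/s.
Step 2 — Transfer function: H(jω) = 1/(1 + jωRC).
Step 3 — Denominator: 1 + jωRC = 1 + j·1.634e+04·177·1e-07 = 1 + j0.2892.
Step 4 — H = 0.9228 - j0.2668.
Step 5 — Magnitude: |H| = 0.9606 (-0.3 dB); phase: φ = -16.1°.

|H| = 0.9606 (-0.3 dB), φ = -16.1°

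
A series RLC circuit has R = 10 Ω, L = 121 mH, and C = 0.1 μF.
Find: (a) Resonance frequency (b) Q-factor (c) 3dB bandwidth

Step 1 — Resonance condition Im(Z)=0 gives ω₀ = 1/√(LC).
Step 2 — ω₀ = 1/√(0.121·1e-07) = 9091 rad/s.
Step 3 — f₀ = ω₀/(2π) = 1447 Hz.
Step 4 — Series Q: Q = ω₀L/R = 9091·0.121/10 = 110.
Step 5 — 3dB bandwidth: Δω = ω₀/Q = 82.64 rad/s; BW = Δω/(2π) = 13.15 Hz.

(a) f₀ = 1447 Hz  (b) Q = 110  (c) BW = 13.15 Hz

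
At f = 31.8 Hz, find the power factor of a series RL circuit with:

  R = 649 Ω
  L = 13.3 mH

Step 1 — Angular frequency: ω = 2π·f = 2π·31.8 = 199.8 rad/s.
Step 2 — Component impedances:
  R: Z = R = 649 Ω
  L: Z = jωL = j·199.8·0.0133 = 0 + j2.657 Ω
Step 3 — Series combination: Z_total = R + L = 649 + j2.657 Ω = 649∠0.2° Ω.
Step 4 — Power factor: PF = cos(φ) = Re(Z)/|Z| = 649/649 = 1.
Step 5 — Type: Im(Z) = 2.657 ⇒ lagging (phase φ = 0.2°).

PF = 1 (lagging, φ = 0.2°)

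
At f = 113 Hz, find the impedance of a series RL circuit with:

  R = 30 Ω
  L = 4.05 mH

Step 1 — Angular frequency: ω = 2π·f = 2π·113 = 710 rad/s.
Step 2 — Component impedances:
  R: Z = R = 30 Ω
  L: Z = jωL = j·710·0.00405 = 0 + j2.875 Ω
Step 3 — Series combination: Z_total = R + L = 30 + j2.875 Ω = 30.14∠5.5° Ω.

Z = 30 + j2.875 Ω = 30.14∠5.5° Ω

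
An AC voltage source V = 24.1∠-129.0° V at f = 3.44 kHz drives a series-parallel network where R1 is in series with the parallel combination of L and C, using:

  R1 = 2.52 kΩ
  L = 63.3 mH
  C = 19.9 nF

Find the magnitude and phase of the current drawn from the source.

Step 1 — Angular frequency: ω = 2π·f = 2π·3440 = 2.161e+04 rad/s.
Step 2 — Component impedances:
  R1: Z = R = 2520 Ω
  L: Z = jωL = j·2.161e+04·0.0633 = 0 + j1368 Ω
  C: Z = 1/(jωC) = -j/(ω·C) = 0 - j2325 Ω
Step 3 — Parallel branch: L || C = 1/(1/L + 1/C) = 0 + j3325 Ω.
Step 4 — Series with R1: Z_total = R1 + (L || C) = 2520 + j3325 Ω = 4172∠52.8° Ω.
Step 5 — Source phasor: V = 24.1∠-129.0° V = -15.17 - j18.73 V.
Step 6 — Ohm's law: I = V / Z_total = (-15.17 - j18.73) / (2520 + j3325) = -0.005774 + j0.0001854 A.
Step 7 — Convert to polar: |I| = 0.005777 A, ∠I = 178.2°.

I = 0.005777∠178.2° A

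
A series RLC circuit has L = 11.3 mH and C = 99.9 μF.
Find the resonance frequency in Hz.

Step 1 — Resonance condition Im(Z)=0 gives ω₀ = 1/√(LC).
Step 2 — ω₀ = 1/√(0.0113·9.99e-05) = 941.2 rad/s.
Step 3 — f₀ = ω₀/(2π) = 149.8 Hz.

f₀ = 149.8 Hz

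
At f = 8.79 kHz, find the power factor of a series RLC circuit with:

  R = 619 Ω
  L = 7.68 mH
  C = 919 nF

Step 1 — Angular frequency: ω = 2π·f = 2π·8790 = 5.523e+04 rad/s.
Step 2 — Component impedances:
  R: Z = R = 619 Ω
  L: Z = jωL = j·5.523e+04·0.00768 = 0 + j424.2 Ω
  C: Z = 1/(jωC) = -j/(ω·C) = 0 - j19.7 Ω
Step 3 — Series combination: Z_total = R + L + C = 619 + j404.5 Ω = 739.4∠33.2° Ω.
Step 4 — Power factor: PF = cos(φ) = Re(Z)/|Z| = 619/739.42 = 0.8371.
Step 5 — Type: Im(Z) = 404.5 ⇒ lagging (phase φ = 33.2°).

PF = 0.8371 (lagging, φ = 33.2°)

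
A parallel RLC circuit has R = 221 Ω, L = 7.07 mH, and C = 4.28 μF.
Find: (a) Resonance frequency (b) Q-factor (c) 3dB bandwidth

Step 1 — Resonance: ω₀ = 1/√(LC) = 1/√(0.00707·4.28e-06) = 5749 rad/s.
Step 2 — f₀ = ω₀/(2π) = 914.9 Hz.
Step 3 — Parallel Q: Q = R/(ω₀L) = 221/(5749·0.00707) = 5.438.
Step 4 — Bandwidth: Δω = ω₀/Q = 1057 rad/s; BW = Δω/(2π) = 168.3 Hz.

(a) f₀ = 914.9 Hz  (b) Q = 5.438  (c) BW = 168.3 Hz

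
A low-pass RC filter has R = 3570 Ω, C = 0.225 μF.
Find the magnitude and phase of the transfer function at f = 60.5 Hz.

Step 1 — Angular frequency: ω = 2π·60.5 = 380.1 rad/s.
Step 2 — Transfer function: H(jω) = 1/(1 + jωRC).
Step 3 — Denominator: 1 + jωRC = 1 + j·380.1·3570·2.25e-07 = 1 + j0.3053.
Step 4 — H = 0.9147 - j0.2793.
Step 5 — Magnitude: |H| = 0.9564 (-0.4 dB); phase: φ = -17.0°.

|H| = 0.9564 (-0.4 dB), φ = -17.0°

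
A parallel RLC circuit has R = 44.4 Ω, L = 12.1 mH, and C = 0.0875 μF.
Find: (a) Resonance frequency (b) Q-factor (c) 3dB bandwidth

Step 1 — Resonance: ω₀ = 1/√(LC) = 1/√(0.0121·8.75e-08) = 3.073e+04 rad/s.
Step 2 — f₀ = ω₀/(2π) = 4891 Hz.
Step 3 — Parallel Q: Q = R/(ω₀L) = 44.4/(3.073e+04·0.0121) = 0.1194.
Step 4 — Bandwidth: Δω = ω₀/Q = 2.574e+05 rad/s; BW = Δω/(2π) = 4.097e+04 Hz.

(a) f₀ = 4891 Hz  (b) Q = 0.1194  (c) BW = 4.097e+04 Hz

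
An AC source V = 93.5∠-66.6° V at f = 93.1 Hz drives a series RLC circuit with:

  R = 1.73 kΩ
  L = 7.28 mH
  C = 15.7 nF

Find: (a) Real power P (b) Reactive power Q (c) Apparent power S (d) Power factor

Step 1 — Angular frequency: ω = 2π·f = 2π·93.1 = 585 rad/s.
Step 2 — Component impedances:
  R: Z = R = 1730 Ω
  L: Z = jωL = j·585·0.00728 = 0 + j4.259 Ω
  C: Z = 1/(jωC) = -j/(ω·C) = 0 - j1.089e+05 Ω
Step 3 — Series combination: Z_total = R + L + C = 1730 - j1.089e+05 Ω = 1.089e+05∠-89.1° Ω.
Step 4 — Source phasor: V = 93.5∠-66.6° V = 37.13 - j85.81 V.
Step 5 — Current: I = V / Z = 0.0007933 + j0.0003284 A = 0.0008586∠22.5° A.
Step 6 — Complex power: S = V·I* = 0.001275 - j0.08027 VA.
Step 7 — Real power: P = Re(S) = 0.001275 W.
Step 8 — Reactive power: Q = Im(S) = -0.08027 VAR.
Step 9 — Apparent power: |S| = 0.08028 VA.
Step 10 — Power factor: PF = P/|S| = 0.01589 (leading).

(a) P = 0.001275 W  (b) Q = -0.08027 VAR  (c) S = 0.08028 VA  (d) PF = 0.01589 (leading)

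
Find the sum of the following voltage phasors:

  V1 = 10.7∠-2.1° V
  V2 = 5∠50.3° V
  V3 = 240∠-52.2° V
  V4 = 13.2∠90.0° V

Step 1 — Convert each phasor to rectangular form:
  V1 = 10.7·(cos(-2.1°) + j·sin(-2.1°)) = 10.69 - j0.3921 V
  V2 = 5·(cos(50.3°) + j·sin(50.3°)) = 3.194 + j3.847 V
  V3 = 240·(cos(-52.2°) + j·sin(-52.2°)) = 147.1 - j189.6 V
  V4 = 13.2·(cos(90.0°) + j·sin(90.0°)) = 0 + j13.2 V
Step 2 — Sum components: V_total = 161 - j173 V.
Step 3 — Convert to polar: |V_total| = 236.3 V, ∠V_total = -47.1°.

V_total = 236.3∠-47.1° V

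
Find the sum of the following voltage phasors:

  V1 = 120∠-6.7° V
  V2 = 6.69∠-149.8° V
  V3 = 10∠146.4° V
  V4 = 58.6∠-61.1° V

Step 1 — Convert each phasor to rectangular form:
  V1 = 120·(cos(-6.7°) + j·sin(-6.7°)) = 119.2 - j14 V
  V2 = 6.69·(cos(-149.8°) + j·sin(-149.8°)) = -5.782 - j3.365 V
  V3 = 10·(cos(146.4°) + j·sin(146.4°)) = -8.329 + j5.534 V
  V4 = 58.6·(cos(-61.1°) + j·sin(-61.1°)) = 28.32 - j51.3 V
Step 2 — Sum components: V_total = 133.4 - j63.13 V.
Step 3 — Convert to polar: |V_total| = 147.6 V, ∠V_total = -25.3°.

V_total = 147.6∠-25.3° V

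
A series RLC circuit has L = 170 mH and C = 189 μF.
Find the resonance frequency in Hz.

Step 1 — Resonance condition Im(Z)=0 gives ω₀ = 1/√(LC).
Step 2 — ω₀ = 1/√(0.17·0.000189) = 176.4 rad/s.
Step 3 — f₀ = ω₀/(2π) = 28.08 Hz.

f₀ = 28.08 Hz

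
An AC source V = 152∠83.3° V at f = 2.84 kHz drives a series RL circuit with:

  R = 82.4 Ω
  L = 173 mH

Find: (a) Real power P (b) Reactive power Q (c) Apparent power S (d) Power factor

Step 1 — Angular frequency: ω = 2π·f = 2π·2840 = 1.784e+04 rad/s.
Step 2 — Component impedances:
  R: Z = R = 82.4 Ω
  L: Z = jωL = j·1.784e+04·0.173 = 0 + j3087 Ω
Step 3 — Series combination: Z_total = R + L = 82.4 + j3087 Ω = 3088∠88.5° Ω.
Step 4 — Source phasor: V = 152∠83.3° V = 17.73 + j151 V.
Step 5 — Current: I = V / Z = 0.04902 - j0.004436 A = 0.04922∠-5.2° A.
Step 6 — Complex power: S = V·I* = 0.1996 + j7.479 VA.
Step 7 — Real power: P = Re(S) = 0.1996 W.
Step 8 — Reactive power: Q = Im(S) = 7.479 VAR.
Step 9 — Apparent power: |S| = 7.481 VA.
Step 10 — Power factor: PF = P/|S| = 0.02668 (lagging).

(a) P = 0.1996 W  (b) Q = 7.479 VAR  (c) S = 7.481 VA  (d) PF = 0.02668 (lagging)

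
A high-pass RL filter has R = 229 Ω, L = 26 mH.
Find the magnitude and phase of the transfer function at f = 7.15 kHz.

Step 1 — Angular frequency: ω = 2π·7150 = 4.492e+04 rad/s.
Step 2 — Transfer function: H(jω) = jωL/(R + jωL).
Step 3 — Numerator jωL = j·1168; denominator R + jωL = 229 + j1168.
Step 4 — H = 0.963 + j0.1888.
Step 5 — Magnitude: |H| = 0.9813 (-0.2 dB); phase: φ = 11.1°.

|H| = 0.9813 (-0.2 dB), φ = 11.1°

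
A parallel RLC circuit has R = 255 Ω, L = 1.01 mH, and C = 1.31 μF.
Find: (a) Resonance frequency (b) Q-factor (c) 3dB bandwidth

Step 1 — Resonance: ω₀ = 1/√(LC) = 1/√(0.00101·1.31e-06) = 2.749e+04 rad/s.
Step 2 — f₀ = ω₀/(2π) = 4375 Hz.
Step 3 — Parallel Q: Q = R/(ω₀L) = 255/(2.749e+04·0.00101) = 9.184.
Step 4 — Bandwidth: Δω = ω₀/Q = 2994 rad/s; BW = Δω/(2π) = 476.4 Hz.

(a) f₀ = 4375 Hz  (b) Q = 9.184  (c) BW = 476.4 Hz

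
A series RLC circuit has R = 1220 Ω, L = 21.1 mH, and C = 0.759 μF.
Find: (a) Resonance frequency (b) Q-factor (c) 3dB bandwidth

Step 1 — Resonance condition Im(Z)=0 gives ω₀ = 1/√(LC).
Step 2 — ω₀ = 1/√(0.0211·7.59e-07) = 7902 rad/s.
Step 3 — f₀ = ω₀/(2π) = 1258 Hz.
Step 4 — Series Q: Q = ω₀L/R = 7902·0.0211/1220 = 0.1367.
Step 5 — 3dB bandwidth: Δω = ω₀/Q = 5.782e+04 rad/s; BW = Δω/(2π) = 9202 Hz.

(a) f₀ = 1258 Hz  (b) Q = 0.1367  (c) BW = 9202 Hz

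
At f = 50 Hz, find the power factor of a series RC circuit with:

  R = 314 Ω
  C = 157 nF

Step 1 — Angular frequency: ω = 2π·f = 2π·50 = 314.2 rad/s.
Step 2 — Component impedances:
  R: Z = R = 314 Ω
  C: Z = 1/(jωC) = -j/(ω·C) = 0 - j2.027e+04 Ω
Step 3 — Series combination: Z_total = R + C = 314 - j2.027e+04 Ω = 2.028e+04∠-89.1° Ω.
Step 4 — Power factor: PF = cos(φ) = Re(Z)/|Z| = 314/20277 = 0.01549.
Step 5 — Type: Im(Z) = -2.027e+04 ⇒ leading (phase φ = -89.1°).

PF = 0.01549 (leading, φ = -89.1°)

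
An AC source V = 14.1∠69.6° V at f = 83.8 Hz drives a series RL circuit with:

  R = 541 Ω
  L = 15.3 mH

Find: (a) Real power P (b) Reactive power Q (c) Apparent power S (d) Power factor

Step 1 — Angular frequency: ω = 2π·f = 2π·83.8 = 526.5 rad/s.
Step 2 — Component impedances:
  R: Z = R = 541 Ω
  L: Z = jωL = j·526.5·0.0153 = 0 + j8.056 Ω
Step 3 — Series combination: Z_total = R + L = 541 + j8.056 Ω = 541.1∠0.9° Ω.
Step 4 — Source phasor: V = 14.1∠69.6° V = 4.915 + j13.22 V.
Step 5 — Current: I = V / Z = 0.009446 + j0.02429 A = 0.02606∠68.7° A.
Step 6 — Complex power: S = V·I* = 0.3674 + j0.005471 VA.
Step 7 — Real power: P = Re(S) = 0.3674 W.
Step 8 — Reactive power: Q = Im(S) = 0.005471 VAR.
Step 9 — Apparent power: |S| = 0.3674 VA.
Step 10 — Power factor: PF = P/|S| = 0.9999 (lagging).

(a) P = 0.3674 W  (b) Q = 0.005471 VAR  (c) S = 0.3674 VA  (d) PF = 0.9999 (lagging)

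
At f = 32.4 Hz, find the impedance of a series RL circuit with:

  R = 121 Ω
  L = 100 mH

Step 1 — Angular frequency: ω = 2π·f = 2π·32.4 = 203.6 rad/s.
Step 2 — Component impedances:
  R: Z = R = 121 Ω
  L: Z = jωL = j·203.6·0.1 = 0 + j20.36 Ω
Step 3 — Series combination: Z_total = R + L = 121 + j20.36 Ω = 122.7∠9.6° Ω.

Z = 121 + j20.36 Ω = 122.7∠9.6° Ω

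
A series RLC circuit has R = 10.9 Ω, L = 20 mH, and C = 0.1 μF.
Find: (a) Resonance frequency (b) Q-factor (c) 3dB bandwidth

Step 1 — Resonance: ω₀ = 1/√(LC) = 1/√(0.02·1e-07) = 2.236e+04 rad/s.
Step 2 — f₀ = ω₀/(2π) = 3559 Hz.
Step 3 — Series Q: Q = ω₀L/R = 2.236e+04·0.02/10.9 = 41.03.
Step 4 — Bandwidth: Δω = ω₀/Q = 545 rad/s; BW = Δω/(2π) = 86.74 Hz.

(a) f₀ = 3559 Hz  (b) Q = 41.03  (c) BW = 86.74 Hz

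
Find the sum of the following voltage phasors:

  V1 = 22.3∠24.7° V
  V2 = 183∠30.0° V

Step 1 — Convert each phasor to rectangular form:
  V1 = 22.3·(cos(24.7°) + j·sin(24.7°)) = 20.26 + j9.318 V
  V2 = 183·(cos(30.0°) + j·sin(30.0°)) = 158.5 + j91.5 V
Step 2 — Sum components: V_total = 178.7 + j100.8 V.
Step 3 — Convert to polar: |V_total| = 205.2 V, ∠V_total = 29.4°.

V_total = 205.2∠29.4° V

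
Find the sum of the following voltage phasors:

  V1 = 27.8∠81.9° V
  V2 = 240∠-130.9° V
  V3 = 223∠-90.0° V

Step 1 — Convert each phasor to rectangular form:
  V1 = 27.8·(cos(81.9°) + j·sin(81.9°)) = 3.917 + j27.52 V
  V2 = 240·(cos(-130.9°) + j·sin(-130.9°)) = -157.1 - j181.4 V
  V3 = 223·(cos(-90.0°) + j·sin(-90.0°)) = 0 - j223 V
Step 2 — Sum components: V_total = -153.2 - j376.9 V.
Step 3 — Convert to polar: |V_total| = 406.8 V, ∠V_total = -112.1°.

V_total = 406.8∠-112.1° V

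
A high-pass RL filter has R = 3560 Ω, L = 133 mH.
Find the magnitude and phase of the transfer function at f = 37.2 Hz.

Step 1 — Angular frequency: ω = 2π·37.2 = 233.7 rad/s.
Step 2 — Transfer function: H(jω) = jωL/(R + jωL).
Step 3 — Numerator jωL = j·31.09; denominator R + jωL = 3560 + j31.09.
Step 4 — H = 7.625e-05 + j0.008732.
Step 5 — Magnitude: |H| = 0.008732 (-41.2 dB); phase: φ = 89.5°.

|H| = 0.008732 (-41.2 dB), φ = 89.5°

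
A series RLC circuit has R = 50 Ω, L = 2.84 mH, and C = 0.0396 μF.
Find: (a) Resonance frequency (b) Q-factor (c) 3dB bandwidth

Step 1 — Resonance condition Im(Z)=0 gives ω₀ = 1/√(LC).
Step 2 — ω₀ = 1/√(0.00284·3.96e-08) = 9.43e+04 rad/s.
Step 3 — f₀ = ω₀/(2π) = 1.501e+04 Hz.
Step 4 — Series Q: Q = ω₀L/R = 9.43e+04·0.00284/50 = 5.356.
Step 5 — 3dB bandwidth: Δω = ω₀/Q = 1.761e+04 rad/s; BW = Δω/(2π) = 2802 Hz.

(a) f₀ = 1.501e+04 Hz  (b) Q = 5.356  (c) BW = 2802 Hz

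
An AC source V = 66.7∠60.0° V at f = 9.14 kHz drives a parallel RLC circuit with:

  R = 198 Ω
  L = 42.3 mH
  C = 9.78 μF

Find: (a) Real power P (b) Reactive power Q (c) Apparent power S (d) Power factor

Step 1 — Angular frequency: ω = 2π·f = 2π·9140 = 5.743e+04 rad/s.
Step 2 — Component impedances:
  R: Z = R = 198 Ω
  L: Z = jωL = j·5.743e+04·0.0423 = 0 + j2429 Ω
  C: Z = 1/(jωC) = -j/(ω·C) = 0 - j1.78 Ω
Step 3 — Parallel combination: 1/Z_total = 1/R + 1/L + 1/C; Z_total = 0.01603 - j1.782 Ω = 1.782∠-89.5° Ω.
Step 4 — Source phasor: V = 66.7∠60.0° V = 33.35 + j57.76 V.
Step 5 — Current: I = V / Z = -32.25 + j19.01 A = 37.44∠149.5° A.
Step 6 — Complex power: S = V·I* = 22.47 - j2497 VA.
Step 7 — Real power: P = Re(S) = 22.47 W.
Step 8 — Reactive power: Q = Im(S) = -2497 VAR.
Step 9 — Apparent power: |S| = 2497 VA.
Step 10 — Power factor: PF = P/|S| = 0.008999 (leading).

(a) P = 22.47 W  (b) Q = -2497 VAR  (c) S = 2497 VA  (d) PF = 0.008999 (leading)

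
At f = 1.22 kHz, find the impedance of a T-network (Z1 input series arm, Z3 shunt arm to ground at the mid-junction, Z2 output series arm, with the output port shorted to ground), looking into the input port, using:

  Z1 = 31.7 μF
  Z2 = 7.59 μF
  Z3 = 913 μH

Step 1 — Angular frequency: ω = 2π·f = 2π·1220 = 7665 rad/s.
Step 2 — Component impedances:
  Z1: Z = 1/(jωC) = -j/(ω·C) = 0 - j4.115 Ω
  Z2: Z = 1/(jωC) = -j/(ω·C) = 0 - j17.19 Ω
  Z3: Z = jωL = j·7665·0.000913 = 0 + j6.999 Ω
Step 3 — With the output port shorted to ground, the output series arm Z2 runs from the junction to ground; the shunt arm Z3 also runs from the junction to ground. They appear in parallel: Z3 || Z2 = 0 + j11.81 Ω.
Step 4 — Series with input arm Z1: Z_in = Z1 + (Z3 || Z2) = 0 + j7.69 Ω = 7.69∠90.0° Ω.

Z = 0 + j7.69 Ω = 7.69∠90.0° Ω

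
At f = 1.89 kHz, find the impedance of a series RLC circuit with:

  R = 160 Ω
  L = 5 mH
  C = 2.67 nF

Step 1 — Angular frequency: ω = 2π·f = 2π·1890 = 1.188e+04 rad/s.
Step 2 — Component impedances:
  R: Z = R = 160 Ω
  L: Z = jωL = j·1.188e+04·0.005 = 0 + j59.38 Ω
  C: Z = 1/(jωC) = -j/(ω·C) = 0 - j3.154e+04 Ω
Step 3 — Series combination: Z_total = R + L + C = 160 - j3.148e+04 Ω = 3.148e+04∠-89.7° Ω.

Z = 160 - j3.148e+04 Ω = 3.148e+04∠-89.7° Ω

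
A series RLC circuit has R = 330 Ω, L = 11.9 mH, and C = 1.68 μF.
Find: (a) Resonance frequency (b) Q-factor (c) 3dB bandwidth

Step 1 — Resonance: ω₀ = 1/√(LC) = 1/√(0.0119·1.68e-06) = 7072 rad/s.
Step 2 — f₀ = ω₀/(2π) = 1126 Hz.
Step 3 — Series Q: Q = ω₀L/R = 7072·0.0119/330 = 0.255.
Step 4 — Bandwidth: Δω = ω₀/Q = 2.773e+04 rad/s; BW = Δω/(2π) = 4414 Hz.

(a) f₀ = 1126 Hz  (b) Q = 0.255  (c) BW = 4414 Hz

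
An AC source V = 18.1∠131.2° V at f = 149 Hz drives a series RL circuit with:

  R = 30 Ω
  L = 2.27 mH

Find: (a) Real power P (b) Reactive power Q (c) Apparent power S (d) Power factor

Step 1 — Angular frequency: ω = 2π·f = 2π·149 = 936.2 rad/s.
Step 2 — Component impedances:
  R: Z = R = 30 Ω
  L: Z = jωL = j·936.2·0.00227 = 0 + j2.125 Ω
Step 3 — Series combination: Z_total = R + L = 30 + j2.125 Ω = 30.08∠4.1° Ω.
Step 4 — Source phasor: V = 18.1∠131.2° V = -11.92 + j13.62 V.
Step 5 — Current: I = V / Z = -0.3634 + j0.4797 A = 0.6018∠127.1° A.
Step 6 — Complex power: S = V·I* = 10.87 + j0.7697 VA.
Step 7 — Real power: P = Re(S) = 10.87 W.
Step 8 — Reactive power: Q = Im(S) = 0.7697 VAR.
Step 9 — Apparent power: |S| = 10.89 VA.
Step 10 — Power factor: PF = P/|S| = 0.9975 (lagging).

(a) P = 10.87 W  (b) Q = 0.7697 VAR  (c) S = 10.89 VA  (d) PF = 0.9975 (lagging)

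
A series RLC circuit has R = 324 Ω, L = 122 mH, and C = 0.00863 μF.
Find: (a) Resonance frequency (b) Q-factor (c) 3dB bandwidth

Step 1 — Resonance condition Im(Z)=0 gives ω₀ = 1/√(LC).
Step 2 — ω₀ = 1/√(0.122·8.63e-09) = 3.082e+04 rad/s.
Step 3 — f₀ = ω₀/(2π) = 4905 Hz.
Step 4 — Series Q: Q = ω₀L/R = 3.082e+04·0.122/324 = 11.6.
Step 5 — 3dB bandwidth: Δω = ω₀/Q = 2656 rad/s; BW = Δω/(2π) = 422.7 Hz.

(a) f₀ = 4905 Hz  (b) Q = 11.6  (c) BW = 422.7 Hz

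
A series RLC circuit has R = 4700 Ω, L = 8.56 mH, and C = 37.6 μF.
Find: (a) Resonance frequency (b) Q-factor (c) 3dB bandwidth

Step 1 — Resonance: ω₀ = 1/√(LC) = 1/√(0.00856·3.76e-05) = 1763 rad/s.
Step 2 — f₀ = ω₀/(2π) = 280.5 Hz.
Step 3 — Series Q: Q = ω₀L/R = 1763·0.00856/4700 = 0.00321.
Step 4 — Bandwidth: Δω = ω₀/Q = 5.491e+05 rad/s; BW = Δω/(2π) = 8.739e+04 Hz.

(a) f₀ = 280.5 Hz  (b) Q = 0.00321  (c) BW = 8.739e+04 Hz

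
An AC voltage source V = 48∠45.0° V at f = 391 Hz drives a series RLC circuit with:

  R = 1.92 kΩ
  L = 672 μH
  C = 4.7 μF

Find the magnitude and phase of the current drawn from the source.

Step 1 — Angular frequency: ω = 2π·f = 2π·391 = 2457 rad/s.
Step 2 — Component impedances:
  R: Z = R = 1920 Ω
  L: Z = jωL = j·2457·0.000672 = 0 + j1.651 Ω
  C: Z = 1/(jωC) = -j/(ω·C) = 0 - j86.61 Ω
Step 3 — Series combination: Z_total = R + L + C = 1920 - j84.95 Ω = 1922∠-2.5° Ω.
Step 4 — Source phasor: V = 48∠45.0° V = 33.94 + j33.94 V.
Step 5 — Ohm's law: I = V / Z_total = (33.94 + j33.94) / (1920 - j84.95) = 0.01686 + j0.01842 A.
Step 6 — Convert to polar: |I| = 0.02498 A, ∠I = 47.5°.

I = 0.02498∠47.5° A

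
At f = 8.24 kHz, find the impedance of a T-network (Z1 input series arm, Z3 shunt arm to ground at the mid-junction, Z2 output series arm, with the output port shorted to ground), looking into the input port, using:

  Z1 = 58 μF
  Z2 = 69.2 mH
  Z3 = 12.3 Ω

Step 1 — Angular frequency: ω = 2π·f = 2π·8240 = 5.177e+04 rad/s.
Step 2 — Component impedances:
  Z1: Z = 1/(jωC) = -j/(ω·C) = 0 - j0.333 Ω
  Z2: Z = jωL = j·5.177e+04·0.0692 = 0 + j3583 Ω
  Z3: Z = R = 12.3 Ω
Step 3 — With the output port shorted to ground, the output series arm Z2 runs from the junction to ground; the shunt arm Z3 also runs from the junction to ground. They appear in parallel: Z3 || Z2 = 12.3 + j0.04223 Ω.
Step 4 — Series with input arm Z1: Z_in = Z1 + (Z3 || Z2) = 12.3 - j0.2908 Ω = 12.3∠-1.4° Ω.

Z = 12.3 - j0.2908 Ω = 12.3∠-1.4° Ω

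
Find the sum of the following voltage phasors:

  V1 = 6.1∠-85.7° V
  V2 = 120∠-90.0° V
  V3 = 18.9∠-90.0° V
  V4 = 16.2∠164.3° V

Step 1 — Convert each phasor to rectangular form:
  V1 = 6.1·(cos(-85.7°) + j·sin(-85.7°)) = 0.4574 - j6.083 V
  V2 = 120·(cos(-90.0°) + j·sin(-90.0°)) = 0 - j120 V
  V3 = 18.9·(cos(-90.0°) + j·sin(-90.0°)) = 0 - j18.9 V
  V4 = 16.2·(cos(164.3°) + j·sin(164.3°)) = -15.6 + j4.384 V
Step 2 — Sum components: V_total = -15.14 - j140.6 V.
Step 3 — Convert to polar: |V_total| = 141.4 V, ∠V_total = -96.1°.

V_total = 141.4∠-96.1° V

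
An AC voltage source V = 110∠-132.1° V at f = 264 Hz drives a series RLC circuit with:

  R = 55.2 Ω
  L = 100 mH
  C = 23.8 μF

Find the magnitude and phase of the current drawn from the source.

Step 1 — Angular frequency: ω = 2π·f = 2π·264 = 1659 rad/s.
Step 2 — Component impedances:
  R: Z = R = 55.2 Ω
  L: Z = jωL = j·1659·0.1 = 0 + j165.9 Ω
  C: Z = 1/(jωC) = -j/(ω·C) = 0 - j25.33 Ω
Step 3 — Series combination: Z_total = R + L + C = 55.2 + j140.5 Ω = 151∠68.6° Ω.
Step 4 — Source phasor: V = 110∠-132.1° V = -73.75 - j81.62 V.
Step 5 — Ohm's law: I = V / Z_total = (-73.75 - j81.62) / (55.2 + j140.5) = -0.6817 + j0.257 A.
Step 6 — Convert to polar: |I| = 0.7285 A, ∠I = 159.3°.

I = 0.7285∠159.3° A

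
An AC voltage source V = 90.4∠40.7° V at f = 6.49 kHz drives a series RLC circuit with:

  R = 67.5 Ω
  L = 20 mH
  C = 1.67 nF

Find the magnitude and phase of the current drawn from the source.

Step 1 — Angular frequency: ω = 2π·f = 2π·6490 = 4.078e+04 rad/s.
Step 2 — Component impedances:
  R: Z = R = 67.5 Ω
  L: Z = jωL = j·4.078e+04·0.02 = 0 + j815.6 Ω
  C: Z = 1/(jωC) = -j/(ω·C) = 0 - j1.468e+04 Ω
Step 3 — Series combination: Z_total = R + L + C = 67.5 - j1.387e+04 Ω = 1.387e+04∠-89.7° Ω.
Step 4 — Source phasor: V = 90.4∠40.7° V = 68.54 + j58.95 V.
Step 5 — Ohm's law: I = V / Z_total = (68.54 + j58.95) / (67.5 - j1.387e+04) = -0.004226 + j0.004962 A.
Step 6 — Convert to polar: |I| = 0.006518 A, ∠I = 130.4°.

I = 0.006518∠130.4° A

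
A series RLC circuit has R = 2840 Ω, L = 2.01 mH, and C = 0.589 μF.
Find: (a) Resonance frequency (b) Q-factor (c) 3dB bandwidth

Step 1 — Resonance: ω₀ = 1/√(LC) = 1/√(0.00201·5.89e-07) = 2.906e+04 rad/s.
Step 2 — f₀ = ω₀/(2π) = 4626 Hz.
Step 3 — Series Q: Q = ω₀L/R = 2.906e+04·0.00201/2840 = 0.02057.
Step 4 — Bandwidth: Δω = ω₀/Q = 1.413e+06 rad/s; BW = Δω/(2π) = 2.249e+05 Hz.

(a) f₀ = 4626 Hz  (b) Q = 0.02057  (c) BW = 2.249e+05 Hz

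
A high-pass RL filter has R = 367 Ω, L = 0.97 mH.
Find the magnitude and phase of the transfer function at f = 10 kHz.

Step 1 — Angular frequency: ω = 2π·1e+04 = 6.283e+04 rad/s.
Step 2 — Transfer function: H(jω) = jωL/(R + jωL).
Step 3 — Numerator jωL = j·60.95; denominator R + jωL = 367 + j60.95.
Step 4 — H = 0.02684 + j0.1616.
Step 5 — Magnitude: |H| = 0.1638 (-15.7 dB); phase: φ = 80.6°.

|H| = 0.1638 (-15.7 dB), φ = 80.6°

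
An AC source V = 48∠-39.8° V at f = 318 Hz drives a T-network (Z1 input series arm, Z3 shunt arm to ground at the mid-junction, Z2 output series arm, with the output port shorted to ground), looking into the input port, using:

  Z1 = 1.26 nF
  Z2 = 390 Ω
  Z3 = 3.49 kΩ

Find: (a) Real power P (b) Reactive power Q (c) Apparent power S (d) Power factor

Step 1 — Angular frequency: ω = 2π·f = 2π·318 = 1998 rad/s.
Step 2 — Component impedances:
  Z1: Z = 1/(jωC) = -j/(ω·C) = 0 - j3.972e+05 Ω
  Z2: Z = R = 390 Ω
  Z3: Z = R = 3490 Ω
Step 3 — With the output port shorted to ground, the output series arm Z2 runs from the junction to ground; the shunt arm Z3 also runs from the junction to ground. They appear in parallel: Z3 || Z2 = 350.8 Ω.
Step 4 — Series with input arm Z1: Z_in = Z1 + (Z3 || Z2) = 350.8 - j3.972e+05 Ω = 3.972e+05∠-89.9° Ω.
Step 5 — Source phasor: V = 48∠-39.8° V = 36.88 - j30.73 V.
Step 6 — Current: I = V / Z = 7.743e-05 + j9.277e-05 A = 0.0001208∠50.1° A.
Step 7 — Complex power: S = V·I* = 5.123e-06 - j0.0058 VA.
Step 8 — Real power: P = Re(S) = 5.123e-06 W.
Step 9 — Reactive power: Q = Im(S) = -0.0058 VAR.
Step 10 — Apparent power: |S| = 0.0058 VA.
Step 11 — Power factor: PF = P/|S| = 0.0008832 (leading).

(a) P = 5.123e-06 W  (b) Q = -0.0058 VAR  (c) S = 0.0058 VA  (d) PF = 0.0008832 (leading)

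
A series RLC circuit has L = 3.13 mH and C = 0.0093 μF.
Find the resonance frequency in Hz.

Step 1 — Resonance condition Im(Z)=0 gives ω₀ = 1/√(LC).
Step 2 — ω₀ = 1/√(0.00313·9.3e-09) = 1.853e+05 rad/s.
Step 3 — f₀ = ω₀/(2π) = 2.95e+04 Hz.

f₀ = 2.95e+04 Hz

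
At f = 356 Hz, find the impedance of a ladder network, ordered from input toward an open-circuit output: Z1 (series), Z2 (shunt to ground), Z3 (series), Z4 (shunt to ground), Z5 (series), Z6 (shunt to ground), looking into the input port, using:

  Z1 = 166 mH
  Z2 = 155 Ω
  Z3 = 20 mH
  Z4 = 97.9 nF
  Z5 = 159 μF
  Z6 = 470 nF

Step 1 — Angular frequency: ω = 2π·f = 2π·356 = 2237 rad/s.
Step 2 — Component impedances:
  Z1: Z = jωL = j·2237·0.166 = 0 + j371.3 Ω
  Z2: Z = R = 155 Ω
  Z3: Z = jωL = j·2237·0.02 = 0 + j44.74 Ω
  Z4: Z = 1/(jωC) = -j/(ω·C) = 0 - j4567 Ω
  Z5: Z = 1/(jωC) = -j/(ω·C) = 0 - j2.812 Ω
  Z6: Z = 1/(jωC) = -j/(ω·C) = 0 - j951.2 Ω
Step 3 — Ladder network (open output): work backward from the far end, alternating series and parallel combinations. Z_in = 148.6 + j340.4 Ω = 371.4∠66.4° Ω.

Z = 148.6 + j340.4 Ω = 371.4∠66.4° Ω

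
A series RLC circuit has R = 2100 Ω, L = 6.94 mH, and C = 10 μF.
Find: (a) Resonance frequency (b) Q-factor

Step 1 — Resonance condition Im(Z)=0 gives ω₀ = 1/√(LC).
Step 2 — ω₀ = 1/√(0.00694·1e-05) = 3796 rad/s.
Step 3 — f₀ = ω₀/(2π) = 604.1 Hz.
Step 4 — Series Q: Q = ω₀L/R = 3796·0.00694/2100 = 0.01254.

(a) f₀ = 604.1 Hz  (b) Q = 0.01254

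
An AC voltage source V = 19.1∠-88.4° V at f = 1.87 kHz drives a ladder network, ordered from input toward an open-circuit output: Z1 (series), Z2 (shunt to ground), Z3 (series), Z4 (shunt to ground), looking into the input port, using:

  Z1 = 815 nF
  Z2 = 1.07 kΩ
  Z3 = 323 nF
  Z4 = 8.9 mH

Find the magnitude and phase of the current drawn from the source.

Step 1 — Angular frequency: ω = 2π·f = 2π·1870 = 1.175e+04 rad/s.
Step 2 — Component impedances:
  Z1: Z = 1/(jωC) = -j/(ω·C) = 0 - j104.4 Ω
  Z2: Z = R = 1070 Ω
  Z3: Z = 1/(jωC) = -j/(ω·C) = 0 - j263.5 Ω
  Z4: Z = jωL = j·1.175e+04·0.0089 = 0 + j104.6 Ω
Step 3 — Ladder network (open output): work backward from the far end, alternating series and parallel combinations. Z_in = 23.1 - j259.9 Ω = 260.9∠-84.9° Ω.
Step 4 — Source phasor: V = 19.1∠-88.4° V = 0.5333 - j19.09 V.
Step 5 — Ohm's law: I = V / Z_total = (0.5333 - j19.09) / (23.1 - j259.9) = 0.07306 - j0.00444 A.
Step 6 — Convert to polar: |I| = 0.07319 A, ∠I = -3.5°.

I = 0.07319∠-3.5° A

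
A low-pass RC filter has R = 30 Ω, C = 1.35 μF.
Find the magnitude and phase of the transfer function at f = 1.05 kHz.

Step 1 — Angular frequency: ω = 2π·1050 = 6597 rad/s.
Step 2 — Transfer function: H(jω) = 1/(1 + jωRC).
Step 3 — Denominator: 1 + jωRC = 1 + j·6597·30·1.35e-06 = 1 + j0.2672.
Step 4 — H = 0.9334 - j0.2494.
Step 5 — Magnitude: |H| = 0.9661 (-0.3 dB); phase: φ = -15.0°.

|H| = 0.9661 (-0.3 dB), φ = -15.0°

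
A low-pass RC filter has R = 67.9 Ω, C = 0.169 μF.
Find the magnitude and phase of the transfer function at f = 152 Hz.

Step 1 — Angular frequency: ω = 2π·152 = 955 rad/s.
Step 2 — Transfer function: H(jω) = 1/(1 + jωRC).
Step 3 — Denominator: 1 + jωRC = 1 + j·955·67.9·1.69e-07 = 1 + j0.01096.
Step 4 — H = 0.9999 - j0.01096.
Step 5 — Magnitude: |H| = 0.9999 (-0.0 dB); phase: φ = -0.6°.

|H| = 0.9999 (-0.0 dB), φ = -0.6°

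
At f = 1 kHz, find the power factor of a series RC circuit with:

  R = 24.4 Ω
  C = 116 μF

Step 1 — Angular frequency: ω = 2π·f = 2π·1000 = 6283 rad/s.
Step 2 — Component impedances:
  R: Z = R = 24.4 Ω
  C: Z = 1/(jωC) = -j/(ω·C) = 0 - j1.372 Ω
Step 3 — Series combination: Z_total = R + C = 24.4 - j1.372 Ω = 24.44∠-3.2° Ω.
Step 4 — Power factor: PF = cos(φ) = Re(Z)/|Z| = 24.4/24.44 = 0.9984.
Step 5 — Type: Im(Z) = -1.372 ⇒ leading (phase φ = -3.2°).

PF = 0.9984 (leading, φ = -3.2°)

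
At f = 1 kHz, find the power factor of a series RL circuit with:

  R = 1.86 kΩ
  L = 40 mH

Step 1 — Angular frequency: ω = 2π·f = 2π·1000 = 6283 rad/s.
Step 2 — Component impedances:
  R: Z = R = 1860 Ω
  L: Z = jωL = j·6283·0.04 = 0 + j251.3 Ω
Step 3 — Series combination: Z_total = R + L = 1860 + j251.3 Ω = 1877∠7.7° Ω.
Step 4 — Power factor: PF = cos(φ) = Re(Z)/|Z| = 1860/1876.9 = 0.991.
Step 5 — Type: Im(Z) = 251.3 ⇒ lagging (phase φ = 7.7°).

PF = 0.991 (lagging, φ = 7.7°)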